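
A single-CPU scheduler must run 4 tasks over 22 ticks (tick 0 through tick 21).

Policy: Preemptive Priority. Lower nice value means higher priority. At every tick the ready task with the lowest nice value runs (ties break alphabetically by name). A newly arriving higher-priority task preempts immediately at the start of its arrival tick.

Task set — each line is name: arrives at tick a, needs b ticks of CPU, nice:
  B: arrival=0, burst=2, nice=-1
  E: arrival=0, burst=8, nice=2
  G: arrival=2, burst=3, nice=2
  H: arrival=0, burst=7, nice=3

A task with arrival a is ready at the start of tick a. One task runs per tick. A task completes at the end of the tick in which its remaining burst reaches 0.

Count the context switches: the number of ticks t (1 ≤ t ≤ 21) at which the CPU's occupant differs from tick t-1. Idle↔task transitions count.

context switches = 4

t=0: ready={B,E,H} → run B
t=1: ready={B,E,H} → run B
t=2: ready={E,G,H} → run E
t=3: ready={E,G,H} → run E
t=4: ready={E,G,H} → run E
t=5: ready={E,G,H} → run E
t=6: ready={E,G,H} → run E
t=7: ready={E,G,H} → run E
t=8: ready={E,G,H} → run E
t=9: ready={E,G,H} → run E
t=10: ready={G,H} → run G
t=11: ready={G,H} → run G
t=12: ready={G,H} → run G
t=13: ready={H} → run H
t=14: ready={H} → run H
t=15: ready={H} → run H
t=16: ready={H} → run H
t=17: ready={H} → run H
t=18: ready={H} → run H
t=19: ready={H} → run H
t=20: (idle)
t=21: (idle)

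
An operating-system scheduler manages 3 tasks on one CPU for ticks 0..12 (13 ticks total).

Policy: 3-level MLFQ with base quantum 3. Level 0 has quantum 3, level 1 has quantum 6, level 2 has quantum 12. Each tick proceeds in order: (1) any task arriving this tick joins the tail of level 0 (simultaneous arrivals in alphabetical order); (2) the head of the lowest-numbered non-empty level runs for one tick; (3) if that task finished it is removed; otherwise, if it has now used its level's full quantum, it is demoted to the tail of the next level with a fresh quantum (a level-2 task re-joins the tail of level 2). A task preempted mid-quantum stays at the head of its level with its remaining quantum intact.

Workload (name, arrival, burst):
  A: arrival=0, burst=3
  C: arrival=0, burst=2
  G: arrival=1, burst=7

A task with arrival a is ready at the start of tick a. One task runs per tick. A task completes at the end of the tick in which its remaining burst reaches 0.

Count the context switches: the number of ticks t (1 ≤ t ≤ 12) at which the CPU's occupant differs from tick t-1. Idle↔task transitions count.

context switches = 3

t=0: L0/L1/L2 = AC/-/- → run A
t=1: L0/L1/L2 = ACG/-/- → run A
t=2: L0/L1/L2 = ACG/-/- → run A
t=3: L0/L1/L2 = CG/-/- → run C
t=4: L0/L1/L2 = CG/-/- → run C
t=5: L0/L1/L2 = G/-/- → run G
t=6: L0/L1/L2 = G/-/- → run G
t=7: L0/L1/L2 = G/-/- → run G
t=8: L0/L1/L2 = -/G/- → run G
t=9: L0/L1/L2 = -/G/- → run G
t=10: L0/L1/L2 = -/G/- → run G
t=11: L0/L1/L2 = -/G/- → run G
t=12: (idle)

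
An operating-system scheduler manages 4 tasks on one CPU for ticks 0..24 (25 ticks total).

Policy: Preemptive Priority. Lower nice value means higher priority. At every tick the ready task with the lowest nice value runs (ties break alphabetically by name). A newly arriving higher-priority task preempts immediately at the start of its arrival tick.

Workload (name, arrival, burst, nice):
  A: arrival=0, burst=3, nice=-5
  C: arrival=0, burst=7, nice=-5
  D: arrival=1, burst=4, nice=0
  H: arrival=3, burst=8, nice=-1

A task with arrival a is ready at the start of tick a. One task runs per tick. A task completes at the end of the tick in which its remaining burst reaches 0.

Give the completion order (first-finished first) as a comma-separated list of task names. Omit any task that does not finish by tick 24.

t=0: ready={A,C} → run A
t=1: ready={A,C,D} → run A
t=2: ready={A,C,D} → run A
t=3: ready={C,D,H} → run C
t=4: ready={C,D,H} → run C
t=5: ready={C,D,H} → run C
t=6: ready={C,D,H} → run C
t=7: ready={C,D,H} → run C
t=8: ready={C,D,H} → run C
t=9: ready={C,D,H} → run C
t=10: ready={D,H} → run H
t=11: ready={D,H} → run H
t=12: ready={D,H} → run H
t=13: ready={D,H} → run H
t=14: ready={D,H} → run H
t=15: ready={D,H} → run H
t=16: ready={D,H} → run H
t=17: ready={D,H} → run H
t=18: ready={D} → run D
t=19: ready={D} → run D
t=20: ready={D} → run D
t=21: ready={D} → run D
t=22: (idle)
t=23: (idle)
t=24: (idle)

completion order = A, C, H, D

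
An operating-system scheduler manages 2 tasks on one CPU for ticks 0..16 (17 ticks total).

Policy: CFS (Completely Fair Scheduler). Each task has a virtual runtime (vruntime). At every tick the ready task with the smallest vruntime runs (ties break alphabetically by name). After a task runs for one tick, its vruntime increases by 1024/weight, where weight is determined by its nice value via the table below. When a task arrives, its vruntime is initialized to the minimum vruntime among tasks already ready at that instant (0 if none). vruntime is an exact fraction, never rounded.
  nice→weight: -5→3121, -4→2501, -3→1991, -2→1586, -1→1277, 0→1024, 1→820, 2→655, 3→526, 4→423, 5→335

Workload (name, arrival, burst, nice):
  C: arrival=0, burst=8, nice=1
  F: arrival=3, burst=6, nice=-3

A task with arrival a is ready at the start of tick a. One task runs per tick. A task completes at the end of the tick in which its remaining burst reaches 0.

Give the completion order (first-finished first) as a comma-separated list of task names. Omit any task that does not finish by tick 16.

t=0: vr[C=0] → run C
t=1: vr[C=256/205] → run C
t=2: vr[C=512/205] → run C
t=3: vr[C=768/205 F=768/205] → run C
t=4: vr[C=1024/205 F=768/205] → run F
t=5: vr[C=1024/205 F=1739008/408155] → run F
t=6: vr[C=1024/205 F=1948928/408155] → run F
t=7: vr[C=1024/205 F=2158848/408155] → run C
t=8: vr[C=256/41 F=2158848/408155] → run F
t=9: vr[C=256/41 F=2368768/408155] → run F
t=10: vr[C=256/41 F=2578688/408155] → run C
t=11: vr[C=1536/205 F=2578688/408155] → run F
t=12: vr[C=1536/205] → run C
t=13: vr[C=1792/205] → run C
t=14: (idle)
t=15: (idle)
t=16: (idle)

completion order = F, C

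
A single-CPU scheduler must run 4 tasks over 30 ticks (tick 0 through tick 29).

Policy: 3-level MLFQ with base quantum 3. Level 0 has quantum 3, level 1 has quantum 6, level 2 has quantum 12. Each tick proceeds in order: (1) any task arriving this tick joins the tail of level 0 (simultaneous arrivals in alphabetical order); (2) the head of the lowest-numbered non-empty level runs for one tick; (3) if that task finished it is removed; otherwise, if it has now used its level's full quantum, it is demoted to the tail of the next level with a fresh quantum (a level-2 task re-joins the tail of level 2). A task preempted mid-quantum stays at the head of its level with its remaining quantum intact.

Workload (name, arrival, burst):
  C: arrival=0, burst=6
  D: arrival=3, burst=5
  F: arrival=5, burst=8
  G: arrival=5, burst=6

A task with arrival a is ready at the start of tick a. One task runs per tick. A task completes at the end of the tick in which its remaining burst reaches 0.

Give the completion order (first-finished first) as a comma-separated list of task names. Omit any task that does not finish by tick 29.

t=0: L0/L1/L2 = C/-/- → run C
t=1: L0/L1/L2 = C/-/- → run C
t=2: L0/L1/L2 = C/-/- → run C
t=3: L0/L1/L2 = D/C/- → run D
t=4: L0/L1/L2 = D/C/- → run D
t=5: L0/L1/L2 = DFG/C/- → run D
t=6: L0/L1/L2 = FG/CD/- → run F
t=7: L0/L1/L2 = FG/CD/- → run F
t=8: L0/L1/L2 = FG/CD/- → run F
t=9: L0/L1/L2 = G/CDF/- → run G
t=10: L0/L1/L2 = G/CDF/- → run G
t=11: L0/L1/L2 = G/CDF/- → run G
t=12: L0/L1/L2 = -/CDFG/- → run C
t=13: L0/L1/L2 = -/CDFG/- → run C
t=14: L0/L1/L2 = -/CDFG/- → run C
t=15: L0/L1/L2 = -/DFG/- → run D
t=16: L0/L1/L2 = -/DFG/- → run D
t=17: L0/L1/L2 = -/FG/- → run F
t=18: L0/L1/L2 = -/FG/- → run F
t=19: L0/L1/L2 = -/FG/- → run F
t=20: L0/L1/L2 = -/FG/- → run F
t=21: L0/L1/L2 = -/FG/- → run F
t=22: L0/L1/L2 = -/G/- → run G
t=23: L0/L1/L2 = -/G/- → run G
t=24: L0/L1/L2 = -/G/- → run G
t=25: (idle)
t=26: (idle)
t=27: (idle)
t=28: (idle)
t=29: (idle)

completion order = C, D, F, G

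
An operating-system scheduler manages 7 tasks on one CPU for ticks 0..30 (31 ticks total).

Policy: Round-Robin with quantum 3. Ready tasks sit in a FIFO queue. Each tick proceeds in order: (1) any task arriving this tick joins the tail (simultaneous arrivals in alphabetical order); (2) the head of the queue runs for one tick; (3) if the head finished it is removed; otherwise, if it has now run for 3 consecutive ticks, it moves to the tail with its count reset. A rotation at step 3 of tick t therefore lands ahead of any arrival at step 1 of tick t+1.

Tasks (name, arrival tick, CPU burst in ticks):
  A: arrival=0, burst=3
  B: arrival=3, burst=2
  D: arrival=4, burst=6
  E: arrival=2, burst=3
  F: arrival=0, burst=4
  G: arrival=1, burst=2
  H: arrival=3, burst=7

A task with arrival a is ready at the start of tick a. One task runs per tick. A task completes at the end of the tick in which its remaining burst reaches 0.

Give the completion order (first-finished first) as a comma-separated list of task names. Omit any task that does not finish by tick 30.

completion order = A, G, E, B, F, D, H

t=0: queue=[A,F] q_used=0 → run A
t=1: queue=[A,F,G] q_used=1 → run A
t=2: queue=[A,F,G,E] q_used=2 → run A
t=3: queue=[F,G,E,B,H] q_used=0 → run F
t=4: queue=[F,G,E,B,H,D] q_used=1 → run F
t=5: queue=[F,G,E,B,H,D] q_used=2 → run F
t=6: queue=[G,E,B,H,D,F] q_used=0 → run G
t=7: queue=[G,E,B,H,D,F] q_used=1 → run G
t=8: queue=[E,B,H,D,F] q_used=0 → run E
t=9: queue=[E,B,H,D,F] q_used=1 → run E
t=10: queue=[E,B,H,D,F] q_used=2 → run E
t=11: queue=[B,H,D,F] q_used=0 → run B
t=12: queue=[B,H,D,F] q_used=1 → run B
t=13: queue=[H,D,F] q_used=0 → run H
t=14: queue=[H,D,F] q_used=1 → run H
t=15: queue=[H,D,F] q_used=2 → run H
t=16: queue=[D,F,H] q_used=0 → run D
t=17: queue=[D,F,H] q_used=1 → run D
t=18: queue=[D,F,H] q_used=2 → run D
t=19: queue=[F,H,D] q_used=0 → run F
t=20: queue=[H,D] q_used=0 → run H
t=21: queue=[H,D] q_used=1 → run H
t=22: queue=[H,D] q_used=2 → run H
t=23: queue=[D,H] q_used=0 → run D
t=24: queue=[D,H] q_used=1 → run D
t=25: queue=[D,H] q_used=2 → run D
t=26: queue=[H] q_used=0 → run H
t=27: (idle)
t=28: (idle)
t=29: (idle)
t=30: (idle)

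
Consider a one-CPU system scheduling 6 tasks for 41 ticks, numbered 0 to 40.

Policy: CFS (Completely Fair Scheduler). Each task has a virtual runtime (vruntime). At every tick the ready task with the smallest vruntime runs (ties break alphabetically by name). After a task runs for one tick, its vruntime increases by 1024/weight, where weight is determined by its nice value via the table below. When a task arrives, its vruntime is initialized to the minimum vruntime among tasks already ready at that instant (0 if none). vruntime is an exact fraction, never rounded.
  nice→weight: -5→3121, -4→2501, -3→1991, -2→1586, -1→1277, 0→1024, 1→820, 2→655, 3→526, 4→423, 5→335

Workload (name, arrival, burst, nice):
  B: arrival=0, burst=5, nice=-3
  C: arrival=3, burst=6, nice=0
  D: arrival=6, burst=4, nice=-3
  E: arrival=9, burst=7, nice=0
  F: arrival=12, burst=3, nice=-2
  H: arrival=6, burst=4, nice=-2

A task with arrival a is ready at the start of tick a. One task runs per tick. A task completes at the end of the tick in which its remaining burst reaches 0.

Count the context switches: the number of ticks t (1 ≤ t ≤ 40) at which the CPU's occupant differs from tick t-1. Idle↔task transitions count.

t=0: vr[B=0] → run B
t=1: vr[B=1024/1991] → run B
t=2: vr[B=2048/1991] → run B
t=3: vr[B=3072/1991 C=3072/1991] → run B
t=4: vr[B=4096/1991 C=3072/1991] → run C
t=5: vr[B=4096/1991 C=5063/1991] → run B
t=6: vr[C=5063/1991 D=5063/1991 H=5063/1991] → run C
t=7: vr[C=7054/1991 D=5063/1991 H=5063/1991] → run D
t=8: vr[C=7054/1991 D=6087/1991 H=5063/1991] → run H
t=9: vr[C=7054/1991 D=6087/1991 E=6087/1991 H=5034351/1578863] → run D
t=10: vr[C=7054/1991 D=7111/1991 E=6087/1991 H=5034351/1578863] → run E
t=11: vr[C=7054/1991 D=7111/1991 E=8078/1991 H=5034351/1578863] → run H
t=12: vr[C=7054/1991 D=7111/1991 E=8078/1991 F=7054/1991 H=6053743/1578863] → run C
t=13: vr[C=9045/1991 D=7111/1991 E=8078/1991 F=7054/1991 H=6053743/1578863] → run F
t=14: vr[C=9045/1991 D=7111/1991 E=8078/1991 F=6613214/1578863 H=6053743/1578863] → run D
t=15: vr[C=9045/1991 D=8135/1991 E=8078/1991 F=6613214/1578863 H=6053743/1578863] → run H
t=16: vr[C=9045/1991 D=8135/1991 E=8078/1991 F=6613214/1578863 H=7073135/1578863] → run E
t=17: vr[C=9045/1991 D=8135/1991 E=10069/1991 F=6613214/1578863 H=7073135/1578863] → run D
t=18: vr[C=9045/1991 E=10069/1991 F=6613214/1578863 H=7073135/1578863] → run F
t=19: vr[C=9045/1991 E=10069/1991 F=7632606/1578863 H=7073135/1578863] → run H
t=20: vr[C=9045/1991 E=10069/1991 F=7632606/1578863] → run C
t=21: vr[C=11036/1991 E=10069/1991 F=7632606/1578863] → run F
t=22: vr[C=11036/1991 E=10069/1991] → run E
t=23: vr[C=11036/1991 E=12060/1991] → run C
t=24: vr[C=13027/1991 E=12060/1991] → run E
t=25: vr[C=13027/1991 E=14051/1991] → run C
t=26: vr[E=14051/1991] → run E
t=27: vr[E=16042/1991] → run E
t=28: vr[E=18033/1991] → run E
t=29: (idle)
t=30: (idle)
t=31: (idle)
t=32: (idle)
t=33: (idle)
t=34: (idle)
t=35: (idle)
t=36: (idle)
t=37: (idle)
t=38: (idle)
t=39: (idle)
t=40: (idle)

context switches = 24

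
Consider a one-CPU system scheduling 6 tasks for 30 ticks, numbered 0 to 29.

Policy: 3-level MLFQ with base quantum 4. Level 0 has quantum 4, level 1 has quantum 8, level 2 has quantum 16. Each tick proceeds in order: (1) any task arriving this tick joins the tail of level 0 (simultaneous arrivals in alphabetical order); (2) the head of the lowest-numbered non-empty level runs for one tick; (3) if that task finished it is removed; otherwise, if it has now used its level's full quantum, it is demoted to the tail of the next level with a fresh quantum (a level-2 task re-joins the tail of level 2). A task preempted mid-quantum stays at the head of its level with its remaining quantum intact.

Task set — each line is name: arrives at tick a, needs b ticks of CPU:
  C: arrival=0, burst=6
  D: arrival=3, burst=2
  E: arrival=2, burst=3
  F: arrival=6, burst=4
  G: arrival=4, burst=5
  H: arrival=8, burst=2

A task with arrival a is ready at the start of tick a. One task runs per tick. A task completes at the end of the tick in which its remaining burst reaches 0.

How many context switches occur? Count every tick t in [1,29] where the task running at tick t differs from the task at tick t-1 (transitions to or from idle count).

t=0: L0/L1/L2 = C/-/- → run C
t=1: L0/L1/L2 = C/-/- → run C
t=2: L0/L1/L2 = CE/-/- → run C
t=3: L0/L1/L2 = CED/-/- → run C
t=4: L0/L1/L2 = EDG/C/- → run E
t=5: L0/L1/L2 = EDG/C/- → run E
t=6: L0/L1/L2 = EDGF/C/- → run E
t=7: L0/L1/L2 = DGF/C/- → run D
t=8: L0/L1/L2 = DGFH/C/- → run D
t=9: L0/L1/L2 = GFH/C/- → run G
t=10: L0/L1/L2 = GFH/C/- → run G
t=11: L0/L1/L2 = GFH/C/- → run G
t=12: L0/L1/L2 = GFH/C/- → run G
t=13: L0/L1/L2 = FH/CG/- → run F
t=14: L0/L1/L2 = FH/CG/- → run F
t=15: L0/L1/L2 = FH/CG/- → run F
t=16: L0/L1/L2 = FH/CG/- → run F
t=17: L0/L1/L2 = H/CG/- → run H
t=18: L0/L1/L2 = H/CG/- → run H
t=19: L0/L1/L2 = -/CG/- → run C
t=20: L0/L1/L2 = -/CG/- → run C
t=21: L0/L1/L2 = -/G/- → run G
t=22: (idle)
t=23: (idle)
t=24: (idle)
t=25: (idle)
t=26: (idle)
t=27: (idle)
t=28: (idle)
t=29: (idle)

context switches = 8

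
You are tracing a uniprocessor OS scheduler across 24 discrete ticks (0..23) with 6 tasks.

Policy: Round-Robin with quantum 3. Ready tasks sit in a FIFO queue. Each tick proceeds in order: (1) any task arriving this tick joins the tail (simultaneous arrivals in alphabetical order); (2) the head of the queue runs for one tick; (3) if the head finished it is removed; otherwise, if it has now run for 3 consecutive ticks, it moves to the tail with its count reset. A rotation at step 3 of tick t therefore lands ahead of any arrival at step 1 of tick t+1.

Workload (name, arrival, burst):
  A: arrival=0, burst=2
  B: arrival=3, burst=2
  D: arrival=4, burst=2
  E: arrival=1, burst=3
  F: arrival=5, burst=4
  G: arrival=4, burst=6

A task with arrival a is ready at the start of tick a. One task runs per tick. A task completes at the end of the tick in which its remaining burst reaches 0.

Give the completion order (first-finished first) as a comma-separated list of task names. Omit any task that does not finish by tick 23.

completion order = A, E, B, D, G, F

t=0: queue=[A] q_used=0 → run A
t=1: queue=[A,E] q_used=1 → run A
t=2: queue=[E] q_used=0 → run E
t=3: queue=[E,B] q_used=1 → run E
t=4: queue=[E,B,D,G] q_used=2 → run E
t=5: queue=[B,D,G,F] q_used=0 → run B
t=6: queue=[B,D,G,F] q_used=1 → run B
t=7: queue=[D,G,F] q_used=0 → run D
t=8: queue=[D,G,F] q_used=1 → run D
t=9: queue=[G,F] q_used=0 → run G
t=10: queue=[G,F] q_used=1 → run G
t=11: queue=[G,F] q_used=2 → run G
t=12: queue=[F,G] q_used=0 → run F
t=13: queue=[F,G] q_used=1 → run F
t=14: queue=[F,G] q_used=2 → run F
t=15: queue=[G,F] q_used=0 → run G
t=16: queue=[G,F] q_used=1 → run G
t=17: queue=[G,F] q_used=2 → run G
t=18: queue=[F] q_used=0 → run F
t=19: (idle)
t=20: (idle)
t=21: (idle)
t=22: (idle)
t=23: (idle)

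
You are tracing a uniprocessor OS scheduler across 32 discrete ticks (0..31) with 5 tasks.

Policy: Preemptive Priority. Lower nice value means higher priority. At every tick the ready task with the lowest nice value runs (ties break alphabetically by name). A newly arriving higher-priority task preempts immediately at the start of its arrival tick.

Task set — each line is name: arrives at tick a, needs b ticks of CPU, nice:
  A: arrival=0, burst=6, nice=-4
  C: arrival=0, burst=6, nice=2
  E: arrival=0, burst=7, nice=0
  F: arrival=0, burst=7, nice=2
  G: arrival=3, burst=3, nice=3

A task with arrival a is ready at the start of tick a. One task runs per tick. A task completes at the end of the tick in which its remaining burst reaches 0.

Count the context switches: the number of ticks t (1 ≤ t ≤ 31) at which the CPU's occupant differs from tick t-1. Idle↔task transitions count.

t=0: ready={A,C,E,F} → run A
t=1: ready={A,C,E,F} → run A
t=2: ready={A,C,E,F} → run A
t=3: ready={A,C,E,F,G} → run A
t=4: ready={A,C,E,F,G} → run A
t=5: ready={A,C,E,F,G} → run A
t=6: ready={C,E,F,G} → run E
t=7: ready={C,E,F,G} → run E
t=8: ready={C,E,F,G} → run E
t=9: ready={C,E,F,G} → run E
t=10: ready={C,E,F,G} → run E
t=11: ready={C,E,F,G} → run E
t=12: ready={C,E,F,G} → run E
t=13: ready={C,F,G} → run C
t=14: ready={C,F,G} → run C
t=15: ready={C,F,G} → run C
t=16: ready={C,F,G} → run C
t=17: ready={C,F,G} → run C
t=18: ready={C,F,G} → run C
t=19: ready={F,G} → run F
t=20: ready={F,G} → run F
t=21: ready={F,G} → run F
t=22: ready={F,G} → run F
t=23: ready={F,G} → run F
t=24: ready={F,G} → run F
t=25: ready={F,G} → run F
t=26: ready={G} → run G
t=27: ready={G} → run G
t=28: ready={G} → run G
t=29: (idle)
t=30: (idle)
t=31: (idle)

context switches = 5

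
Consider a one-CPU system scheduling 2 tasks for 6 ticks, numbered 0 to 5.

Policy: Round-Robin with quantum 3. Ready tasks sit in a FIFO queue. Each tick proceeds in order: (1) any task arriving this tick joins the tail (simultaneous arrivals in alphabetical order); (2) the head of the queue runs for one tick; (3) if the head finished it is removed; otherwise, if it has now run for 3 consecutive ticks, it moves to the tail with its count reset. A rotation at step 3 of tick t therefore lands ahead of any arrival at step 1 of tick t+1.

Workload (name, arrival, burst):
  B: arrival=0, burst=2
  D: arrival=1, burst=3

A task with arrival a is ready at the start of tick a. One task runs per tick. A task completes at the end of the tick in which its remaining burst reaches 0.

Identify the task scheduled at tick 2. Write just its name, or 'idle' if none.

running at tick 2 = D

t=0: queue=[B] q_used=0 → run B
t=1: queue=[B,D] q_used=1 → run B
t=2: queue=[D] q_used=0 → run D
t=3: queue=[D] q_used=1 → run D
t=4: queue=[D] q_used=2 → run D
t=5: (idle)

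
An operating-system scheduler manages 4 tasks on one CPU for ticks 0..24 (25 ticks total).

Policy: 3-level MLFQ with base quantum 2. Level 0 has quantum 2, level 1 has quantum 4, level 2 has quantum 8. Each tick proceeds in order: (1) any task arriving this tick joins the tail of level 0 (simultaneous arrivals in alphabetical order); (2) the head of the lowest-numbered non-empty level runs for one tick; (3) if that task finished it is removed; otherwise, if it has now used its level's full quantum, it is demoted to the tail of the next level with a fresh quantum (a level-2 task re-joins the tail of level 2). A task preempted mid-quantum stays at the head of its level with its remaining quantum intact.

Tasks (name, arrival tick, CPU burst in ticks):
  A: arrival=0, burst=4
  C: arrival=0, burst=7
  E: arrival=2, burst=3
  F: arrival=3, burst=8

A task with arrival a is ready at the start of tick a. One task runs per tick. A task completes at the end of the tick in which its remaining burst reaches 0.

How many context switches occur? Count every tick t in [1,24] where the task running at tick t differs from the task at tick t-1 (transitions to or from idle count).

context switches = 10

t=0: L0/L1/L2 = AC/-/- → run A
t=1: L0/L1/L2 = AC/-/- → run A
t=2: L0/L1/L2 = CE/A/- → run C
t=3: L0/L1/L2 = CEF/A/- → run C
t=4: L0/L1/L2 = EF/AC/- → run E
t=5: L0/L1/L2 = EF/AC/- → run E
t=6: L0/L1/L2 = F/ACE/- → run F
t=7: L0/L1/L2 = F/ACE/- → run F
t=8: L0/L1/L2 = -/ACEF/- → run A
t=9: L0/L1/L2 = -/ACEF/- → run A
t=10: L0/L1/L2 = -/CEF/- → run C
t=11: L0/L1/L2 = -/CEF/- → run C
t=12: L0/L1/L2 = -/CEF/- → run C
t=13: L0/L1/L2 = -/CEF/- → run C
t=14: L0/L1/L2 = -/EF/C → run E
t=15: L0/L1/L2 = -/F/C → run F
t=16: L0/L1/L2 = -/F/C → run F
t=17: L0/L1/L2 = -/F/C → run F
t=18: L0/L1/L2 = -/F/C → run F
t=19: L0/L1/L2 = -/-/CF → run C
t=20: L0/L1/L2 = -/-/F → run F
t=21: L0/L1/L2 = -/-/F → run F
t=22: (idle)
t=23: (idle)
t=24: (idle)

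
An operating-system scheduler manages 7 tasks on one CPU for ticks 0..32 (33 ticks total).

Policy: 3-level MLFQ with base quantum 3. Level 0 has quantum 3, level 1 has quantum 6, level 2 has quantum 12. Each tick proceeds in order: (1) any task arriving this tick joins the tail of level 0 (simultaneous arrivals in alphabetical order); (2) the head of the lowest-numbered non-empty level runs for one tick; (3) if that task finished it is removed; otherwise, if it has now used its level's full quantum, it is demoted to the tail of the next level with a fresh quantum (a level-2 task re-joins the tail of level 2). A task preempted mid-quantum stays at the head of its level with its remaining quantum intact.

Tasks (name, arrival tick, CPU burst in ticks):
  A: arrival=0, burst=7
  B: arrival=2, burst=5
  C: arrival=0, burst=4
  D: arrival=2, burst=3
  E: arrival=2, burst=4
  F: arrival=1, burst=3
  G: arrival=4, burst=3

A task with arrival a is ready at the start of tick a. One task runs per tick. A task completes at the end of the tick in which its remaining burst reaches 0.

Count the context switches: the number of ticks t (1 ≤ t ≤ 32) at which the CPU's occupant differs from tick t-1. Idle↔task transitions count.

t=0: L0/L1/L2 = AC/-/- → run A
t=1: L0/L1/L2 = ACF/-/- → run A
t=2: L0/L1/L2 = ACFBDE/-/- → run A
t=3: L0/L1/L2 = CFBDE/A/- → run C
t=4: L0/L1/L2 = CFBDEG/A/- → run C
t=5: L0/L1/L2 = CFBDEG/A/- → run C
t=6: L0/L1/L2 = FBDEG/AC/- → run F
t=7: L0/L1/L2 = FBDEG/AC/- → run F
t=8: L0/L1/L2 = FBDEG/AC/- → run F
t=9: L0/L1/L2 = BDEG/AC/- → run B
t=10: L0/L1/L2 = BDEG/AC/- → run B
t=11: L0/L1/L2 = BDEG/AC/- → run B
t=12: L0/L1/L2 = DEG/ACB/- → run D
t=13: L0/L1/L2 = DEG/ACB/- → run D
t=14: L0/L1/L2 = DEG/ACB/- → run D
t=15: L0/L1/L2 = EG/ACB/- → run E
t=16: L0/L1/L2 = EG/ACB/- → run E
t=17: L0/L1/L2 = EG/ACB/- → run E
t=18: L0/L1/L2 = G/ACBE/- → run G
t=19: L0/L1/L2 = G/ACBE/- → run G
t=20: L0/L1/L2 = G/ACBE/- → run G
t=21: L0/L1/L2 = -/ACBE/- → run A
t=22: L0/L1/L2 = -/ACBE/- → run A
t=23: L0/L1/L2 = -/ACBE/- → run A
t=24: L0/L1/L2 = -/ACBE/- → run A
t=25: L0/L1/L2 = -/CBE/- → run C
t=26: L0/L1/L2 = -/BE/- → run B
t=27: L0/L1/L2 = -/BE/- → run B
t=28: L0/L1/L2 = -/E/- → run E
t=29: (idle)
t=30: (idle)
t=31: (idle)
t=32: (idle)

context switches = 11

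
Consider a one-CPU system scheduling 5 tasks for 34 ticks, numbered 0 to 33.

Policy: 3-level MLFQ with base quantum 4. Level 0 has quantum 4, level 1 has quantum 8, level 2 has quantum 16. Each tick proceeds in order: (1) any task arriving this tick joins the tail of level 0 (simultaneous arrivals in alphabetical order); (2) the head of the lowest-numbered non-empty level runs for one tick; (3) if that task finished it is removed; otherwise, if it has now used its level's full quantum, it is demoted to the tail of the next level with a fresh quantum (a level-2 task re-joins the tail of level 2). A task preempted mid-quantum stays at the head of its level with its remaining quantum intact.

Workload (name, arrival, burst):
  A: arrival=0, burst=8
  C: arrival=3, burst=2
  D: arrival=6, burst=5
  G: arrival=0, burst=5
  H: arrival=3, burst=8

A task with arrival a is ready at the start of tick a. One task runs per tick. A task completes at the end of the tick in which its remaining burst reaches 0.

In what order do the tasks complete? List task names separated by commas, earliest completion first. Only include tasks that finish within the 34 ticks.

t=0: L0/L1/L2 = AG/-/- → run A
t=1: L0/L1/L2 = AG/-/- → run A
t=2: L0/L1/L2 = AG/-/- → run A
t=3: L0/L1/L2 = AGCH/-/- → run A
t=4: L0/L1/L2 = GCH/A/- → run G
t=5: L0/L1/L2 = GCH/A/- → run G
t=6: L0/L1/L2 = GCHD/A/- → run G
t=7: L0/L1/L2 = GCHD/A/- → run G
t=8: L0/L1/L2 = CHD/AG/- → run C
t=9: L0/L1/L2 = CHD/AG/- → run C
t=10: L0/L1/L2 = HD/AG/- → run H
t=11: L0/L1/L2 = HD/AG/- → run H
t=12: L0/L1/L2 = HD/AG/- → run H
t=13: L0/L1/L2 = HD/AG/- → run H
t=14: L0/L1/L2 = D/AGH/- → run D
t=15: L0/L1/L2 = D/AGH/- → run D
t=16: L0/L1/L2 = D/AGH/- → run D
t=17: L0/L1/L2 = D/AGH/- → run D
t=18: L0/L1/L2 = -/AGHD/- → run A
t=19: L0/L1/L2 = -/AGHD/- → run A
t=20: L0/L1/L2 = -/AGHD/- → run A
t=21: L0/L1/L2 = -/AGHD/- → run A
t=22: L0/L1/L2 = -/GHD/- → run G
t=23: L0/L1/L2 = -/HD/- → run H
t=24: L0/L1/L2 = -/HD/- → run H
t=25: L0/L1/L2 = -/HD/- → run H
t=26: L0/L1/L2 = -/HD/- → run H
t=27: L0/L1/L2 = -/D/- → run D
t=28: (idle)
t=29: (idle)
t=30: (idle)
t=31: (idle)
t=32: (idle)
t=33: (idle)

completion order = C, A, G, H, D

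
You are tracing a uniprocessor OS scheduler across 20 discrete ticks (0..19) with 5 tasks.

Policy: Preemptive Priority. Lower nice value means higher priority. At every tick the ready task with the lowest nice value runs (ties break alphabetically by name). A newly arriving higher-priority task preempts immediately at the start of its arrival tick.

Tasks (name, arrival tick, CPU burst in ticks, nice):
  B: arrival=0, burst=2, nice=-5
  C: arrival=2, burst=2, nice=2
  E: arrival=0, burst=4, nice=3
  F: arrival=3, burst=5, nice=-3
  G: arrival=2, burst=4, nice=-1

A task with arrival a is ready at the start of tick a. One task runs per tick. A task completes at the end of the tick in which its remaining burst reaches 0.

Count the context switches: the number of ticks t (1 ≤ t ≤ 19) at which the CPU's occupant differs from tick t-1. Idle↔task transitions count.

context switches = 6

t=0: ready={B,E} → run B
t=1: ready={B,E} → run B
t=2: ready={C,E,G} → run G
t=3: ready={C,E,F,G} → run F
t=4: ready={C,E,F,G} → run F
t=5: ready={C,E,F,G} → run F
t=6: ready={C,E,F,G} → run F
t=7: ready={C,E,F,G} → run F
t=8: ready={C,E,G} → run G
t=9: ready={C,E,G} → run G
t=10: ready={C,E,G} → run G
t=11: ready={C,E} → run C
t=12: ready={C,E} → run C
t=13: ready={E} → run E
t=14: ready={E} → run E
t=15: ready={E} → run E
t=16: ready={E} → run E
t=17: (idle)
t=18: (idle)
t=19: (idle)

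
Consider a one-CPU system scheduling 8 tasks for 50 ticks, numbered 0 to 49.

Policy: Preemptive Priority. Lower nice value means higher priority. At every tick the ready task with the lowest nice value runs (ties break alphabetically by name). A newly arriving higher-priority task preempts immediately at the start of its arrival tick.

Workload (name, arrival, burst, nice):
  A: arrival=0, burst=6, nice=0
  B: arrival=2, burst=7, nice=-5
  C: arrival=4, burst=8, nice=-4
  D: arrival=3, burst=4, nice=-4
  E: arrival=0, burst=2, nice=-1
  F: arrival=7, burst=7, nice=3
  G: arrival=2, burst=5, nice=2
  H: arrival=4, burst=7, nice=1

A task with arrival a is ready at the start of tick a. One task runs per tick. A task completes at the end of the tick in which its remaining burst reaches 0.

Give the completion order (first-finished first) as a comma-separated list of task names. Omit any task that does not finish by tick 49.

t=0: ready={A,E} → run E
t=1: ready={A,E} → run E
t=2: ready={A,B,G} → run B
t=3: ready={A,B,D,G} → run B
t=4: ready={A,B,C,D,G,H} → run B
t=5: ready={A,B,C,D,G,H} → run B
t=6: ready={A,B,C,D,G,H} → run B
t=7: ready={A,B,C,D,F,G,H} → run B
t=8: ready={A,B,C,D,F,G,H} → run B
t=9: ready={A,C,D,F,G,H} → run C
t=10: ready={A,C,D,F,G,H} → run C
t=11: ready={A,C,D,F,G,H} → run C
t=12: ready={A,C,D,F,G,H} → run C
t=13: ready={A,C,D,F,G,H} → run C
t=14: ready={A,C,D,F,G,H} → run C
t=15: ready={A,C,D,F,G,H} → run C
t=16: ready={A,C,D,F,G,H} → run C
t=17: ready={A,D,F,G,H} → run D
t=18: ready={A,D,F,G,H} → run D
t=19: ready={A,D,F,G,H} → run D
t=20: ready={A,D,F,G,H} → run D
t=21: ready={A,F,G,H} → run A
t=22: ready={A,F,G,H} → run A
t=23: ready={A,F,G,H} → run A
t=24: ready={A,F,G,H} → run A
t=25: ready={A,F,G,H} → run A
t=26: ready={A,F,G,H} → run A
t=27: ready={F,G,H} → run H
t=28: ready={F,G,H} → run H
t=29: ready={F,G,H} → run H
t=30: ready={F,G,H} → run H
t=31: ready={F,G,H} → run H
t=32: ready={F,G,H} → run H
t=33: ready={F,G,H} → run H
t=34: ready={F,G} → run G
t=35: ready={F,G} → run G
t=36: ready={F,G} → run G
t=37: ready={F,G} → run G
t=38: ready={F,G} → run G
t=39: ready={F} → run F
t=40: ready={F} → run F
t=41: ready={F} → run F
t=42: ready={F} → run F
t=43: ready={F} → run F
t=44: ready={F} → run F
t=45: ready={F} → run F
t=46: (idle)
t=47: (idle)
t=48: (idle)
t=49: (idle)

completion order = E, B, C, D, A, H, G, F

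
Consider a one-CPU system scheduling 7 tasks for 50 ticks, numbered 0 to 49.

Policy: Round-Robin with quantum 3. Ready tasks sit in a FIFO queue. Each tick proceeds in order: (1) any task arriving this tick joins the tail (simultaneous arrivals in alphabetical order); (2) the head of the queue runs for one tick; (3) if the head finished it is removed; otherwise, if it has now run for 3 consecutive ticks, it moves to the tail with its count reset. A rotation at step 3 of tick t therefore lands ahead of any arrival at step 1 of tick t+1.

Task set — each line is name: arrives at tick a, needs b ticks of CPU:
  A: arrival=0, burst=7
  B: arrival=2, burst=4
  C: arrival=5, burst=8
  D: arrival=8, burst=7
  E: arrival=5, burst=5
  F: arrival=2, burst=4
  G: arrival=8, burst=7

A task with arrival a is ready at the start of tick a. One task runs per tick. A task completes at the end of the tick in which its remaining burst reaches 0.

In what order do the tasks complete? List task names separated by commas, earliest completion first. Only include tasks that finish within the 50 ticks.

t=0: queue=[A] q_used=0 → run A
t=1: queue=[A] q_used=1 → run A
t=2: queue=[A,B,F] q_used=2 → run A
t=3: queue=[B,F,A] q_used=0 → run B
t=4: queue=[B,F,A] q_used=1 → run B
t=5: queue=[B,F,A,C,E] q_used=2 → run B
t=6: queue=[F,A,C,E,B] q_used=0 → run F
t=7: queue=[F,A,C,E,B] q_used=1 → run F
t=8: queue=[F,A,C,E,B,D,G] q_used=2 → run F
t=9: queue=[A,C,E,B,D,G,F] q_used=0 → run A
t=10: queue=[A,C,E,B,D,G,F] q_used=1 → run A
t=11: queue=[A,C,E,B,D,G,F] q_used=2 → run A
t=12: queue=[C,E,B,D,G,F,A] q_used=0 → run C
t=13: queue=[C,E,B,D,G,F,A] q_used=1 → run C
t=14: queue=[C,E,B,D,G,F,A] q_used=2 → run C
t=15: queue=[E,B,D,G,F,A,C] q_used=0 → run E
t=16: queue=[E,B,D,G,F,A,C] q_used=1 → run E
t=17: queue=[E,B,D,G,F,A,C] q_used=2 → run E
t=18: queue=[B,D,G,F,A,C,E] q_used=0 → run B
t=19: queue=[D,G,F,A,C,E] q_used=0 → run D
t=20: queue=[D,G,F,A,C,E] q_used=1 → run D
t=21: queue=[D,G,F,A,C,E] q_used=2 → run D
t=22: queue=[G,F,A,C,E,D] q_used=0 → run G
t=23: queue=[G,F,A,C,E,D] q_used=1 → run G
t=24: queue=[G,F,A,C,E,D] q_used=2 → run G
t=25: queue=[F,A,C,E,D,G] q_used=0 → run F
t=26: queue=[A,C,E,D,G] q_used=0 → run A
t=27: queue=[C,E,D,G] q_used=0 → run C
t=28: queue=[C,E,D,G] q_used=1 → run C
t=29: queue=[C,E,D,G] q_used=2 → run C
t=30: queue=[E,D,G,C] q_used=0 → run E
t=31: queue=[E,D,G,C] q_used=1 → run E
t=32: queue=[D,G,C] q_used=0 → run D
t=33: queue=[D,G,C] q_used=1 → run D
t=34: queue=[D,G,C] q_used=2 → run D
t=35: queue=[G,C,D] q_used=0 → run G
t=36: queue=[G,C,D] q_used=1 → run G
t=37: queue=[G,C,D] q_used=2 → run G
t=38: queue=[C,D,G] q_used=0 → run C
t=39: queue=[C,D,G] q_used=1 → run C
t=40: queue=[D,G] q_used=0 → run D
t=41: queue=[G] q_used=0 → run G
t=42: (idle)
t=43: (idle)
t=44: (idle)
t=45: (idle)
t=46: (idle)
t=47: (idle)
t=48: (idle)
t=49: (idle)

completion order = B, F, A, E, C, D, G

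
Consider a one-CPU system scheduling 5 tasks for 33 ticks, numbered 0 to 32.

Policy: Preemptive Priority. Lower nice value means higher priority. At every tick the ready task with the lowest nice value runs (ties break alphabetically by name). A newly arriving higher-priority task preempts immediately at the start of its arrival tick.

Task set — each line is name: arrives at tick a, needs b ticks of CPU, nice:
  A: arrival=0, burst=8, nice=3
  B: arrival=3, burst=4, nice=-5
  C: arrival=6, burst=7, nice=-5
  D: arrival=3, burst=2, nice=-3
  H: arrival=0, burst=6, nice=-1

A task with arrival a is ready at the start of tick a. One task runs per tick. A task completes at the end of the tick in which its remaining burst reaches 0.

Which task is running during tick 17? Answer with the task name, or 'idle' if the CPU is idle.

running at tick 17 = H

t=0: ready={A,H} → run H
t=1: ready={A,H} → run H
t=2: ready={A,H} → run H
t=3: ready={A,B,D,H} → run B
t=4: ready={A,B,D,H} → run B
t=5: ready={A,B,D,H} → run B
t=6: ready={A,B,C,D,H} → run B
t=7: ready={A,C,D,H} → run C
t=8: ready={A,C,D,H} → run C
t=9: ready={A,C,D,H} → run C
t=10: ready={A,C,D,H} → run C
t=11: ready={A,C,D,H} → run C
t=12: ready={A,C,D,H} → run C
t=13: ready={A,C,D,H} → run C
t=14: ready={A,D,H} → run D
t=15: ready={A,D,H} → run D
t=16: ready={A,H} → run H
t=17: ready={A,H} → run H
t=18: ready={A,H} → run H
t=19: ready={A} → run A
t=20: ready={A} → run A
t=21: ready={A} → run A
t=22: ready={A} → run A
t=23: ready={A} → run A
t=24: ready={A} → run A
t=25: ready={A} → run A
t=26: ready={A} → run A
t=27: (idle)
t=28: (idle)
t=29: (idle)
t=30: (idle)
t=31: (idle)
t=32: (idle)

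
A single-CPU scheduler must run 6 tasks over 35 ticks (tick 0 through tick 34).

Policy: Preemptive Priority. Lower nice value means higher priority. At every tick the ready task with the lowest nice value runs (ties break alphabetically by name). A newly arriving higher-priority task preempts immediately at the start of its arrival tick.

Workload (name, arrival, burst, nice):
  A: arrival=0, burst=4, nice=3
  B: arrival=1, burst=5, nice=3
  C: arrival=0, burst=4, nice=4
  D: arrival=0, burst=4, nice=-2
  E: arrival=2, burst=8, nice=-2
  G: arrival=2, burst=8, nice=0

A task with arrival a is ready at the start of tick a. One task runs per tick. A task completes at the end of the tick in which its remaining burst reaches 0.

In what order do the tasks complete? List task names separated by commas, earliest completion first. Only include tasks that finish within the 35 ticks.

completion order = D, E, G, A, B, C

t=0: ready={A,C,D} → run D
t=1: ready={A,B,C,D} → run D
t=2: ready={A,B,C,D,E,G} → run D
t=3: ready={A,B,C,D,E,G} → run D
t=4: ready={A,B,C,E,G} → run E
t=5: ready={A,B,C,E,G} → run E
t=6: ready={A,B,C,E,G} → run E
t=7: ready={A,B,C,E,G} → run E
t=8: ready={A,B,C,E,G} → run E
t=9: ready={A,B,C,E,G} → run E
t=10: ready={A,B,C,E,G} → run E
t=11: ready={A,B,C,E,G} → run E
t=12: ready={A,B,C,G} → run G
t=13: ready={A,B,C,G} → run G
t=14: ready={A,B,C,G} → run G
t=15: ready={A,B,C,G} → run G
t=16: ready={A,B,C,G} → run G
t=17: ready={A,B,C,G} → run G
t=18: ready={A,B,C,G} → run G
t=19: ready={A,B,C,G} → run G
t=20: ready={A,B,C} → run A
t=21: ready={A,B,C} → run A
t=22: ready={A,B,C} → run A
t=23: ready={A,B,C} → run A
t=24: ready={B,C} → run B
t=25: ready={B,C} → run B
t=26: ready={B,C} → run B
t=27: ready={B,C} → run B
t=28: ready={B,C} → run B
t=29: ready={C} → run C
t=30: ready={C} → run C
t=31: ready={C} → run C
t=32: ready={C} → run C
t=33: (idle)
t=34: (idle)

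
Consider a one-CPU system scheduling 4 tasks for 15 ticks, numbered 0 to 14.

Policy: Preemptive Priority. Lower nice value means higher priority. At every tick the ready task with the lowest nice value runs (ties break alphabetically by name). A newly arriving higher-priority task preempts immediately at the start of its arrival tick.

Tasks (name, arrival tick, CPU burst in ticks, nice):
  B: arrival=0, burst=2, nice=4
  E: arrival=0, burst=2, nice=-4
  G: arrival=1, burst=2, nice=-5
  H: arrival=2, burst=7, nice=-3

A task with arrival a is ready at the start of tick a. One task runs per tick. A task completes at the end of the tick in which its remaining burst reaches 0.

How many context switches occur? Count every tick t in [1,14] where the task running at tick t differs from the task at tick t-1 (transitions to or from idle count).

t=0: ready={B,E} → run E
t=1: ready={B,E,G} → run G
t=2: ready={B,E,G,H} → run G
t=3: ready={B,E,H} → run E
t=4: ready={B,H} → run H
t=5: ready={B,H} → run H
t=6: ready={B,H} → run H
t=7: ready={B,H} → run H
t=8: ready={B,H} → run H
t=9: ready={B,H} → run H
t=10: ready={B,H} → run H
t=11: ready={B} → run B
t=12: ready={B} → run B
t=13: (idle)
t=14: (idle)

context switches = 5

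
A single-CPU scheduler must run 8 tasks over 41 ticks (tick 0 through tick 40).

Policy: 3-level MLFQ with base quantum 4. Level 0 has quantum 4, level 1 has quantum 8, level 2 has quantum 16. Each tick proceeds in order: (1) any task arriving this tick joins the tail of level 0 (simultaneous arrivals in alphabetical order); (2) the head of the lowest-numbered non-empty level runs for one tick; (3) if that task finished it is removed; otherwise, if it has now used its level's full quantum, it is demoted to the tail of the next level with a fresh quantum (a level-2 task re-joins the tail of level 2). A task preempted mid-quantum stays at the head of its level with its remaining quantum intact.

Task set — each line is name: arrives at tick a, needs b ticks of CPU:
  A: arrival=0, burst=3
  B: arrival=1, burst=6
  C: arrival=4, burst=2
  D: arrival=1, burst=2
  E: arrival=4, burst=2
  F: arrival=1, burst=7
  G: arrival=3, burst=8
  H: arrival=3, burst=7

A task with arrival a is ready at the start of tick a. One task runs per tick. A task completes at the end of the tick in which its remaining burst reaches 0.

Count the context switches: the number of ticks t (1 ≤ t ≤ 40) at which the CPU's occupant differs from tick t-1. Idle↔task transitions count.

t=0: L0/L1/L2 = A/-/- → run A
t=1: L0/L1/L2 = ABDF/-/- → run A
t=2: L0/L1/L2 = ABDF/-/- → run A
t=3: L0/L1/L2 = BDFGH/-/- → run B
t=4: L0/L1/L2 = BDFGHCE/-/- → run B
t=5: L0/L1/L2 = BDFGHCE/-/- → run B
t=6: L0/L1/L2 = BDFGHCE/-/- → run B
t=7: L0/L1/L2 = DFGHCE/B/- → run D
t=8: L0/L1/L2 = DFGHCE/B/- → run D
t=9: L0/L1/L2 = FGHCE/B/- → run F
t=10: L0/L1/L2 = FGHCE/B/- → run F
t=11: L0/L1/L2 = FGHCE/B/- → run F
t=12: L0/L1/L2 = FGHCE/B/- → run F
t=13: L0/L1/L2 = GHCE/BF/- → run G
t=14: L0/L1/L2 = GHCE/BF/- → run G
t=15: L0/L1/L2 = GHCE/BF/- → run G
t=16: L0/L1/L2 = GHCE/BF/- → run G
t=17: L0/L1/L2 = HCE/BFG/- → run H
t=18: L0/L1/L2 = HCE/BFG/- → run H
t=19: L0/L1/L2 = HCE/BFG/- → run H
t=20: L0/L1/L2 = HCE/BFG/- → run H
t=21: L0/L1/L2 = CE/BFGH/- → run C
t=22: L0/L1/L2 = CE/BFGH/- → run C
t=23: L0/L1/L2 = E/BFGH/- → run E
t=24: L0/L1/L2 = E/BFGH/- → run E
t=25: L0/L1/L2 = -/BFGH/- → run B
t=26: L0/L1/L2 = -/BFGH/- → run B
t=27: L0/L1/L2 = -/FGH/- → run F
t=28: L0/L1/L2 = -/FGH/- → run F
t=29: L0/L1/L2 = -/FGH/- → run F
t=30: L0/L1/L2 = -/GH/- → run G
t=31: L0/L1/L2 = -/GH/- → run G
t=32: L0/L1/L2 = -/GH/- → run G
t=33: L0/L1/L2 = -/GH/- → run G
t=34: L0/L1/L2 = -/H/- → run H
t=35: L0/L1/L2 = -/H/- → run H
t=36: L0/L1/L2 = -/H/- → run H
t=37: (idle)
t=38: (idle)
t=39: (idle)
t=40: (idle)

context switches = 12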